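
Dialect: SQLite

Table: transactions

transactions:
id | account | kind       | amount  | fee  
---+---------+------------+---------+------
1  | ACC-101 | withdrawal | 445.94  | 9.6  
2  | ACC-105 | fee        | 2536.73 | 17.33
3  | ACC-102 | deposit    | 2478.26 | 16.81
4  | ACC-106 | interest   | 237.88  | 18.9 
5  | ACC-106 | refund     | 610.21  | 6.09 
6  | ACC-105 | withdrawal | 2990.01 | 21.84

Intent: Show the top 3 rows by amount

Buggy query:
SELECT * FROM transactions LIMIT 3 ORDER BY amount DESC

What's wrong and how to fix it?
Bug: ORDER BY cannot follow LIMIT; LIMIT is the final clause

Fix: Sort with ORDER BY, then apply LIMIT

Corrected query:
SELECT * FROM transactions ORDER BY amount DESC LIMIT 3

Result:
id | account | kind       | amount  | fee  
---+---------+------------+---------+------
6  | ACC-105 | withdrawal | 2990.01 | 21.84
2  | ACC-105 | fee        | 2536.73 | 17.33
3  | ACC-102 | deposit    | 2478.26 | 16.81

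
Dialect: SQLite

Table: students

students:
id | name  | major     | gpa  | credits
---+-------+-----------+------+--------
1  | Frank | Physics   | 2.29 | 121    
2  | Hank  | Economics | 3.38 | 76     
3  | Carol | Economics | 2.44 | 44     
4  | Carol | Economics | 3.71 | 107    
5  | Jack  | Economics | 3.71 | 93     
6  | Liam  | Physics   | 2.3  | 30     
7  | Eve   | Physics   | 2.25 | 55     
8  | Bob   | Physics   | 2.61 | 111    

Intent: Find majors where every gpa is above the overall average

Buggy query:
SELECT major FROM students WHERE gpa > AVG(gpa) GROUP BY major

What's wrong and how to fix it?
Bug: AVG() is an aggregate; it can't sit directly in WHERE

Fix: Compute the overall average in a scalar subquery and compare each group's MIN against it in HAVING

Corrected query:
SELECT major FROM students GROUP BY major HAVING MIN(gpa) > (SELECT AVG(gpa) FROM students)

Result:
(no rows)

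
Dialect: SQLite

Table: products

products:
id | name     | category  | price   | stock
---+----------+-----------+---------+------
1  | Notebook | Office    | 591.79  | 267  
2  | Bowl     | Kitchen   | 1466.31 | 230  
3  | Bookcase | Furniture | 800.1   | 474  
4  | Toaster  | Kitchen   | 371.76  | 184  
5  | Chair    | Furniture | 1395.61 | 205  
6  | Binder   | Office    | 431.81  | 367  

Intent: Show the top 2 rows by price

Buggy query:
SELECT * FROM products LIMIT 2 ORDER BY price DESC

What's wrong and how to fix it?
Bug: ORDER BY cannot follow LIMIT; LIMIT is the final clause

Fix: Sort with ORDER BY, then apply LIMIT

Corrected query:
SELECT * FROM products ORDER BY price DESC LIMIT 2

Result:
id | name  | category  | price   | stock
---+-------+-----------+---------+------
2  | Bowl  | Kitchen   | 1466.31 | 230  
5  | Chair | Furniture | 1395.61 | 205  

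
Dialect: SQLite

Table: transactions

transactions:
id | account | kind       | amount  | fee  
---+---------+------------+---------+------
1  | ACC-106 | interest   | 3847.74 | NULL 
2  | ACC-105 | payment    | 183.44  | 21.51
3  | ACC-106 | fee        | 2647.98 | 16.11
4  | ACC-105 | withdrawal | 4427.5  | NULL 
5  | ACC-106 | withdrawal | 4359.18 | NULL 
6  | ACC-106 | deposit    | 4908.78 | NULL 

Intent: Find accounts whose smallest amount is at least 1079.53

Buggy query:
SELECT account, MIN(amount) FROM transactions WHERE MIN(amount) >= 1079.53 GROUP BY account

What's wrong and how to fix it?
Bug: Aggregates like MIN are computed per group after WHERE runs

Fix: Use HAVING for the per-group MIN condition

Corrected query:
SELECT account, MIN(amount) FROM transactions GROUP BY account HAVING MIN(amount) >= 1079.53

Result:
account | MIN(amount)
--------+------------
ACC-106 | 2647.98    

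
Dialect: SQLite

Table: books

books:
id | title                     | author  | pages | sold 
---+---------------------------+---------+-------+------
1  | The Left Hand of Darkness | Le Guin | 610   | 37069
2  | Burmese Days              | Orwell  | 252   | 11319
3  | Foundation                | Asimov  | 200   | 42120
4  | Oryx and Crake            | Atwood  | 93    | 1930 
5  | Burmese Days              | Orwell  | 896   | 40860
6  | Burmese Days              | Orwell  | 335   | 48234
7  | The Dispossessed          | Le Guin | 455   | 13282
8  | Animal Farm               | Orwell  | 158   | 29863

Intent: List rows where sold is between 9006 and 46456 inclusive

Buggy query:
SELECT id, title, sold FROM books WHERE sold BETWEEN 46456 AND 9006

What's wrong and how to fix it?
Bug: BETWEEN expects the lower bound first; with 46456 AND 9006 the range is empty

Fix: Swap the bounds so the smaller value comes first

Corrected query:
SELECT id, title, sold FROM books WHERE sold BETWEEN 9006 AND 46456

Result:
id | title                     | sold 
---+---------------------------+------
1  | The Left Hand of Darkness | 37069
2  | Burmese Days              | 11319
3  | Foundation                | 42120
5  | Burmese Days              | 40860
7  | The Dispossessed          | 13282
8  | Animal Farm               | 29863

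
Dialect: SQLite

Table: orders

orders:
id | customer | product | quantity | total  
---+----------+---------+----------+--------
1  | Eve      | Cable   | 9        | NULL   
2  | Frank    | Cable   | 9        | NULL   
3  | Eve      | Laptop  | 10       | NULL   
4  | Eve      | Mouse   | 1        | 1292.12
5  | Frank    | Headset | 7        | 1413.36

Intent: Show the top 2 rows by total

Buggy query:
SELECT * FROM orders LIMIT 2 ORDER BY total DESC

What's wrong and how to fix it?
Bug: ORDER BY cannot follow LIMIT; LIMIT is the final clause

Fix: Swap the clauses: ORDER BY first, then LIMIT

Corrected query:
SELECT * FROM orders ORDER BY total DESC LIMIT 2

Result:
id | customer | product | quantity | total  
---+----------+---------+----------+--------
5  | Frank    | Headset | 7        | 1413.36
4  | Eve      | Mouse   | 1        | 1292.12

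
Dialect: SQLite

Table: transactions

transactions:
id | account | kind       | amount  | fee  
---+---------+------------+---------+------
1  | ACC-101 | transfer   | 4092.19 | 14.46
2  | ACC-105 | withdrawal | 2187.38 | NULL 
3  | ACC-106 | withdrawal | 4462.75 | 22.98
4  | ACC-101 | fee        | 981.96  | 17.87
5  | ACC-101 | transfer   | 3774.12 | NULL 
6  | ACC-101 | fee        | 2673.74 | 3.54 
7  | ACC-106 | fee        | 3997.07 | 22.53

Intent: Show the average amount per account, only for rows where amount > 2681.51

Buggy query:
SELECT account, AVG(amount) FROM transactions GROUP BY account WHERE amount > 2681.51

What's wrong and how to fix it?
Bug: Row-level WHERE must come before GROUP BY in the clause order

Fix: Move the WHERE clause before GROUP BY

Corrected query:
SELECT account, AVG(amount) FROM transactions WHERE amount > 2681.51 GROUP BY account

Result:
account | AVG(amount)
--------+------------
ACC-101 | 3933.155   
ACC-106 | 4229.91    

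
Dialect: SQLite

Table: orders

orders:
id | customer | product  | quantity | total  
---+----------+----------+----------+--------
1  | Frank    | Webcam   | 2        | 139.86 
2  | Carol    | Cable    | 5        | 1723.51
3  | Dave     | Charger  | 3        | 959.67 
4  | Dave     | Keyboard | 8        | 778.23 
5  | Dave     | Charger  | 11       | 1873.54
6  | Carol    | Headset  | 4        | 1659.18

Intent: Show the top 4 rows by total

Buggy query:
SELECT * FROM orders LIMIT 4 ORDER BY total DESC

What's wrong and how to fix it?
Bug: LIMIT must come after ORDER BY

Fix: Sort with ORDER BY, then apply LIMIT

Corrected query:
SELECT * FROM orders ORDER BY total DESC LIMIT 4

Result:
id | customer | product | quantity | total  
---+----------+---------+----------+--------
5  | Dave     | Charger | 11       | 1873.54
2  | Carol    | Cable   | 5        | 1723.51
6  | Carol    | Headset | 4        | 1659.18
3  | Dave     | Charger | 3        | 959.67 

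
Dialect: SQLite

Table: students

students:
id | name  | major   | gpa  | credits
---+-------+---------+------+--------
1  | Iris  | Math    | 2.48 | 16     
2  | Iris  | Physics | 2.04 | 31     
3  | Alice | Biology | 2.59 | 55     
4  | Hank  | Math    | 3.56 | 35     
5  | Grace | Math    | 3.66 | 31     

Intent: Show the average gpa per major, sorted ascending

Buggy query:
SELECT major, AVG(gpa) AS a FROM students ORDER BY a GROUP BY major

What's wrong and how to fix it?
Bug: GROUP BY must precede ORDER BY

Fix: Move ORDER BY to the end, after GROUP BY

Corrected query:
SELECT major, AVG(gpa) AS a FROM students GROUP BY major ORDER BY a

Result:
major   | a       
--------+---------
Physics | 2.04    
Biology | 2.59    
Math    | 3.233333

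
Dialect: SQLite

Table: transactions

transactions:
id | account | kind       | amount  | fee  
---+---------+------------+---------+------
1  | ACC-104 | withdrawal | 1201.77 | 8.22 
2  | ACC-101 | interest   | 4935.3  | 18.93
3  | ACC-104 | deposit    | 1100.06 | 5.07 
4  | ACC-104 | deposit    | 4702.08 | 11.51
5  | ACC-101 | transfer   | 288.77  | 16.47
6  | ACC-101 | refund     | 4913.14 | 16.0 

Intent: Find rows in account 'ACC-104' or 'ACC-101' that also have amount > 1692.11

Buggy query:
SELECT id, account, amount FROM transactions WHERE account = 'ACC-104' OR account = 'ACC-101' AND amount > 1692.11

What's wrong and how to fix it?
Bug: AND binds tighter than OR, so this parses as account = 'ACC-104' OR (account = 'ACC-101' AND amount > 1692.11)

Fix: Add parentheses around the OR so the AND applies to both alternatives

Corrected query:
SELECT id, account, amount FROM transactions WHERE (account = 'ACC-104' OR account = 'ACC-101') AND amount > 1692.11

Result:
id | account | amount 
---+---------+--------
2  | ACC-101 | 4935.3 
4  | ACC-104 | 4702.08
6  | ACC-101 | 4913.14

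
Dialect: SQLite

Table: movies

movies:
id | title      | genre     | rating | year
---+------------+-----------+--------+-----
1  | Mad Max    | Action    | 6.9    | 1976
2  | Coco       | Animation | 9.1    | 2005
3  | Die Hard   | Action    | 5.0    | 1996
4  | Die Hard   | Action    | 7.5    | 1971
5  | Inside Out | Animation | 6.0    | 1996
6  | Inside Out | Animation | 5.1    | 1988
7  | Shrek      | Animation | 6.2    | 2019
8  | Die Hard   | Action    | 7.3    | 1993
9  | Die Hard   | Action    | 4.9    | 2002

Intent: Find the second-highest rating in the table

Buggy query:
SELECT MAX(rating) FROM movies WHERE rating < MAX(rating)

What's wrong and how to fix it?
Bug: The inner MAX is an aggregate inside WHERE, which is not allowed

Fix: Compute the overall MAX in a subquery, then take MAX of rows below it

Corrected query:
SELECT MAX(rating) FROM movies WHERE rating < (SELECT MAX(rating) FROM movies)

Result:
MAX(rating)
-----------
7.5        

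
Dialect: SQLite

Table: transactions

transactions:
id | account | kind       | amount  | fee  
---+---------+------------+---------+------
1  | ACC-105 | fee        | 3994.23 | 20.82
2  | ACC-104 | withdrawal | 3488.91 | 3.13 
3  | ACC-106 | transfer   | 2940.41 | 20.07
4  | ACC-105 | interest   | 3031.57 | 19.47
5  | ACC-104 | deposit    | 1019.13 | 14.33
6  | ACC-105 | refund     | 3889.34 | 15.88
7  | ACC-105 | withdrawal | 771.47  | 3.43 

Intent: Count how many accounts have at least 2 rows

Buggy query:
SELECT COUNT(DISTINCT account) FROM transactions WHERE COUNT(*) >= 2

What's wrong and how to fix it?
Bug: COUNT(*) cannot appear in WHERE; the per-group count doesn't exist yet

Fix: Use a subquery that GROUPs and filters with HAVING, then count its rows

Corrected query:
SELECT COUNT(*) FROM (SELECT account FROM transactions GROUP BY account HAVING COUNT(*) >= 2)

Result:
COUNT(*)
--------
2       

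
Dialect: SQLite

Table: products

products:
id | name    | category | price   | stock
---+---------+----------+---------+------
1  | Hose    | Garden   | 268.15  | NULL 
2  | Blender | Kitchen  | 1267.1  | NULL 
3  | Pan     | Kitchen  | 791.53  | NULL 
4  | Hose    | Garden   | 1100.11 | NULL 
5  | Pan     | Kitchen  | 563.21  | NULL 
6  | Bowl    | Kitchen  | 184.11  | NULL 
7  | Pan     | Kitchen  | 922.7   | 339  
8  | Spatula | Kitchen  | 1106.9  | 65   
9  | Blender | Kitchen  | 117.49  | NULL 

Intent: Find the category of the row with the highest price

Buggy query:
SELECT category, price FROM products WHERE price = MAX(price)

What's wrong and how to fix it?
Bug: WHERE is evaluated per row; an aggregate over the whole table isn't defined there

Fix: Use a subquery: WHERE price = (SELECT MAX(price) FROM products)

Corrected query:
SELECT category, price FROM products WHERE price = (SELECT MAX(price) FROM products)

Result:
category | price 
---------+-------
Kitchen  | 1267.1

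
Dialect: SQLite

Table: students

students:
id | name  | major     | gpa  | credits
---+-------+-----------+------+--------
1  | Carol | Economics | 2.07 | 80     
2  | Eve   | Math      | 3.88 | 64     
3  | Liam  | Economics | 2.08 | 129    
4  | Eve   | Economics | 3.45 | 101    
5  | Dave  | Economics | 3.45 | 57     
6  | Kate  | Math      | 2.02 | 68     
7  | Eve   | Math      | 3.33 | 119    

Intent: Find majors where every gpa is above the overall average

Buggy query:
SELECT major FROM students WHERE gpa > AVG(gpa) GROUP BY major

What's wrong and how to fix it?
Bug: WHERE evaluates per row before aggregation, so AVG() is unavailable

Fix: Use a subquery for AVG and a HAVING MIN(...) filter so the condition holds for every row in the group

Corrected query:
SELECT major FROM students GROUP BY major HAVING MIN(gpa) > (SELECT AVG(gpa) FROM students)

Result:
(no rows)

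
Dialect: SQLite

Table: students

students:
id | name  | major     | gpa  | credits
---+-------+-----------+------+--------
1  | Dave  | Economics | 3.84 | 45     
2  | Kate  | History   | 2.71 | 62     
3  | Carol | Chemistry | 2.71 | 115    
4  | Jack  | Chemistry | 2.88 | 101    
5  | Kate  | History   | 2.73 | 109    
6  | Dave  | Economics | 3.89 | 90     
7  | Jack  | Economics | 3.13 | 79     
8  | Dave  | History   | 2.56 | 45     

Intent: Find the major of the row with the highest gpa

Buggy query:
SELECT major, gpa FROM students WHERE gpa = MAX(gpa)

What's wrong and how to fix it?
Bug: WHERE is evaluated per row; an aggregate over the whole table isn't defined there

Fix: Wrap MAX in a scalar subquery so WHERE compares against a single value

Corrected query:
SELECT major, gpa FROM students WHERE gpa = (SELECT MAX(gpa) FROM students)

Result:
major     | gpa 
----------+-----
Economics | 3.89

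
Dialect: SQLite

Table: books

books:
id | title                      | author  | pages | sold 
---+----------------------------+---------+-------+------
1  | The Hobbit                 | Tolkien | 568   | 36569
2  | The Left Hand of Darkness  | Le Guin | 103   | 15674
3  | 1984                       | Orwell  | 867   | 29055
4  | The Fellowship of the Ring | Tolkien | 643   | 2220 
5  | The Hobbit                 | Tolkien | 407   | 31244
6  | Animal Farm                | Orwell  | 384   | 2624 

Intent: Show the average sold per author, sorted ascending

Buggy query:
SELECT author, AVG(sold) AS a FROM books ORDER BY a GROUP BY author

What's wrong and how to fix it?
Bug: ORDER BY appears before GROUP BY; SQL clause order requires GROUP BY first

Fix: Reorder: SELECT … FROM … GROUP BY … ORDER BY …

Corrected query:
SELECT author, AVG(sold) AS a FROM books GROUP BY author ORDER BY a

Result:
author  | a           
--------+-------------
Le Guin | 15674       
Orwell  | 15839.5     
Tolkien | 23344.333333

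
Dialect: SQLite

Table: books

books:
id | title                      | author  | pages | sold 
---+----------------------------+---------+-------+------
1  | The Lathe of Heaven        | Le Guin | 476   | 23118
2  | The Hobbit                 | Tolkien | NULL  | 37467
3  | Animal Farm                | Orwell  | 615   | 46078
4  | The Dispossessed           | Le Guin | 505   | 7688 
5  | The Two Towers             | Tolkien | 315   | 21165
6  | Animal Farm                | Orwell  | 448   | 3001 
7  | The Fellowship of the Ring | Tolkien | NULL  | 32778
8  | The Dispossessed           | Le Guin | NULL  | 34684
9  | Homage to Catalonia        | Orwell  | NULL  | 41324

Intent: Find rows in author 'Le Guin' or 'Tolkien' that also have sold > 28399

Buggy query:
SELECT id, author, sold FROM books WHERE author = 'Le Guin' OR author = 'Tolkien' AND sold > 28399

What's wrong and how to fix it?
Bug: AND binds tighter than OR, so this parses as author = 'Le Guin' OR (author = 'Tolkien' AND sold > 28399)

Fix: Add parentheses around the OR so the AND applies to both alternatives

Corrected query:
SELECT id, author, sold FROM books WHERE (author = 'Le Guin' OR author = 'Tolkien') AND sold > 28399

Result:
id | author  | sold 
---+---------+------
2  | Tolkien | 37467
7  | Tolkien | 32778
8  | Le Guin | 34684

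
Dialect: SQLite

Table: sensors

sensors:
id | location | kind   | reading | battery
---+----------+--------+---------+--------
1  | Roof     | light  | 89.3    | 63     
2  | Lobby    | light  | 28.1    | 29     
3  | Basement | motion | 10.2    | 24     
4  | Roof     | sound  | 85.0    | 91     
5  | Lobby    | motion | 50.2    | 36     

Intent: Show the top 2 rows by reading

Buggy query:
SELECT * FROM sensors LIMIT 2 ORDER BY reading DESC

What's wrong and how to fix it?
Bug: ORDER BY cannot follow LIMIT; LIMIT is the final clause

Fix: Sort with ORDER BY, then apply LIMIT

Corrected query:
SELECT * FROM sensors ORDER BY reading DESC LIMIT 2

Result:
id | location | kind  | reading | battery
---+----------+-------+---------+--------
1  | Roof     | light | 89.3    | 63     
4  | Roof     | sound | 85      | 91     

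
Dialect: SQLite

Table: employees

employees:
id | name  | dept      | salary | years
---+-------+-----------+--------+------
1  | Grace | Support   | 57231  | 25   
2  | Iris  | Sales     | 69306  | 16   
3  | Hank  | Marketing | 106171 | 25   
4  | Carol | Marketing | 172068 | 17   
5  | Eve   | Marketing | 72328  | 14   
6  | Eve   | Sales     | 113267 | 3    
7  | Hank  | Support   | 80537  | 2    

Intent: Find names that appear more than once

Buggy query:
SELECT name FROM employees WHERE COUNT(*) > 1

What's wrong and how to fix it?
Bug: COUNT(*) is an aggregate and cannot be used in WHERE

Fix: Group first, then use HAVING for the count condition

Corrected query:
SELECT name FROM employees GROUP BY name HAVING COUNT(*) > 1

Result:
name
----
Eve 
Hank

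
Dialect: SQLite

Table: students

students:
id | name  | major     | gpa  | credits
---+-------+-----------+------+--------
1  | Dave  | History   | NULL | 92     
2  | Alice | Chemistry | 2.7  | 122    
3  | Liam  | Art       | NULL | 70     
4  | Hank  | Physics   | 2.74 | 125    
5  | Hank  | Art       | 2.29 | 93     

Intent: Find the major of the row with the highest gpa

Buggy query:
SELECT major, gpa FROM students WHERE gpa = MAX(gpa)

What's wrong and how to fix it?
Bug: MAX(gpa) is an aggregate and cannot be used directly in WHERE

Fix: Use a subquery: WHERE gpa = (SELECT MAX(gpa) FROM students)

Corrected query:
SELECT major, gpa FROM students WHERE gpa = (SELECT MAX(gpa) FROM students)

Result:
major   | gpa 
--------+-----
Physics | 2.74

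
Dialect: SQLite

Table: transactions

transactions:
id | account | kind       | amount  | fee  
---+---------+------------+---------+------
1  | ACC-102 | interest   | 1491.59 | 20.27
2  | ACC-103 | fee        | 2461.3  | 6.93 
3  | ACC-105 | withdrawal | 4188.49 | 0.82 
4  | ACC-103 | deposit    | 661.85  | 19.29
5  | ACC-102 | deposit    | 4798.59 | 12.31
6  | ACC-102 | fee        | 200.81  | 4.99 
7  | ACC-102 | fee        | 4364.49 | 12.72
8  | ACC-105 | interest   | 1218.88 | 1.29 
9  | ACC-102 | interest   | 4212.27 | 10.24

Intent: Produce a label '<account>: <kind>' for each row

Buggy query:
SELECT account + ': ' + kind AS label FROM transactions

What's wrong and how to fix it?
Bug: '+' is numeric addition; on text columns SQLite converts them to 0 instead of concatenating

Fix: Use the || operator for string concatenation

Corrected query:
SELECT account || ': ' || kind AS label FROM transactions

Result:
label              
-------------------
ACC-102: interest  
ACC-103: fee       
ACC-105: withdrawal
ACC-103: deposit   
ACC-102: deposit   
ACC-102: fee       
ACC-102: fee       
ACC-105: interest  
ACC-102: interest  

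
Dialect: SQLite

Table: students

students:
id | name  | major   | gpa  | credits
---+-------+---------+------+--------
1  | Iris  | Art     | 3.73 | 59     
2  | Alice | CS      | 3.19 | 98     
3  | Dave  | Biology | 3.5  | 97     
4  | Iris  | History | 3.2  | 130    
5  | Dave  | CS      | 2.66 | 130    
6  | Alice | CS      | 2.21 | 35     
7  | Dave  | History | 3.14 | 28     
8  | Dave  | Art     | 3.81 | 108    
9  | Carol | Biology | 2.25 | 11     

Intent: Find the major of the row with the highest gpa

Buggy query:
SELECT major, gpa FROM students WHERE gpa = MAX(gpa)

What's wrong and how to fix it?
Bug: WHERE is evaluated per row; an aggregate over the whole table isn't defined there

Fix: Use a subquery: WHERE gpa = (SELECT MAX(gpa) FROM students)

Corrected query:
SELECT major, gpa FROM students WHERE gpa = (SELECT MAX(gpa) FROM students)

Result:
major | gpa 
------+-----
Art   | 3.81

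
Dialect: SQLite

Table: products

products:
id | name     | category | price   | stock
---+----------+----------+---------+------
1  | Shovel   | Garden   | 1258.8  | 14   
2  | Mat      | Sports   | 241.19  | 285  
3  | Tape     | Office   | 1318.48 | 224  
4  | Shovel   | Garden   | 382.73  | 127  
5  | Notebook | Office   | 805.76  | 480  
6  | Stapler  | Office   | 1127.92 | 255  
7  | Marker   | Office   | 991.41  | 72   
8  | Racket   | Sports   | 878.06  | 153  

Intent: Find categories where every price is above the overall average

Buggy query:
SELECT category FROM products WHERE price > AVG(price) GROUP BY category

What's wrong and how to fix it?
Bug: WHERE evaluates per row before aggregation, so AVG() is unavailable

Fix: Use a subquery for AVG and a HAVING MIN(...) filter so the condition holds for every row in the group

Corrected query:
SELECT category FROM products GROUP BY category HAVING MIN(price) > (SELECT AVG(price) FROM products)

Result:
(no rows)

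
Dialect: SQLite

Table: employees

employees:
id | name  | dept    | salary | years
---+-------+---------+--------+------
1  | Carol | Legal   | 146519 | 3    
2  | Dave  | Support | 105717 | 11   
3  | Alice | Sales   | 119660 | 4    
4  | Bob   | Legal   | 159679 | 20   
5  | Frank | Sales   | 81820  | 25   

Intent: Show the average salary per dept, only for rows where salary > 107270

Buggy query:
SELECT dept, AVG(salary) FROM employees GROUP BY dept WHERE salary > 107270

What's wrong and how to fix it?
Bug: WHERE cannot follow GROUP BY

Fix: Place WHERE between FROM and GROUP BY

Corrected query:
SELECT dept, AVG(salary) FROM employees WHERE salary > 107270 GROUP BY dept

Result:
dept  | AVG(salary)
------+------------
Legal | 153099     
Sales | 119660     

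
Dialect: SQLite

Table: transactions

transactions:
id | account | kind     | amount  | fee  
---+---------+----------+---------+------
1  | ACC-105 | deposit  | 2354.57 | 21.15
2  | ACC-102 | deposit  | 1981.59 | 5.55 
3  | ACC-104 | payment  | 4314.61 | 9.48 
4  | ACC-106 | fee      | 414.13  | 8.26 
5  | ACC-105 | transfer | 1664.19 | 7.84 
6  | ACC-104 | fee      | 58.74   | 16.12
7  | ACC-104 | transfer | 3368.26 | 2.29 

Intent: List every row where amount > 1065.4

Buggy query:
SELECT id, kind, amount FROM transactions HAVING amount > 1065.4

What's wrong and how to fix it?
Bug: This is a non-aggregate query (no GROUP BY, no aggregates), so in SQLite the HAVING clause is invalid here; a row-level condition belongs in WHERE

Fix: Replace HAVING with WHERE since the condition applies to individual rows

Corrected query:
SELECT id, kind, amount FROM transactions WHERE amount > 1065.4

Result:
id | kind     | amount 
---+----------+--------
1  | deposit  | 2354.57
2  | deposit  | 1981.59
3  | payment  | 4314.61
5  | transfer | 1664.19
7  | transfer | 3368.26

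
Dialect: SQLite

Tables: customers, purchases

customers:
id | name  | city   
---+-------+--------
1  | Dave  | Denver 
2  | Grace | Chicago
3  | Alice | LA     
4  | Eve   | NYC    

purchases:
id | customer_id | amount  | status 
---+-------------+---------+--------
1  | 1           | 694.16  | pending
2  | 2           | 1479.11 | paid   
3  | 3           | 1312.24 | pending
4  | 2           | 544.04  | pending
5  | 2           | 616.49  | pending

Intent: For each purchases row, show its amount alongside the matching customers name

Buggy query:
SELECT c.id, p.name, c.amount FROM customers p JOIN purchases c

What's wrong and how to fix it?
Bug: Missing join condition: each purchases row is matched to all customers rows instead of just its own

Fix: Add ON c.customer_id = p.id to the JOIN

Corrected query:
SELECT c.id, p.name, c.amount FROM customers p JOIN purchases c ON c.customer_id = p.id

Result:
id | name  | amount 
---+-------+--------
1  | Dave  | 694.16 
2  | Grace | 1479.11
3  | Alice | 1312.24
4  | Grace | 544.04 
5  | Grace | 616.49 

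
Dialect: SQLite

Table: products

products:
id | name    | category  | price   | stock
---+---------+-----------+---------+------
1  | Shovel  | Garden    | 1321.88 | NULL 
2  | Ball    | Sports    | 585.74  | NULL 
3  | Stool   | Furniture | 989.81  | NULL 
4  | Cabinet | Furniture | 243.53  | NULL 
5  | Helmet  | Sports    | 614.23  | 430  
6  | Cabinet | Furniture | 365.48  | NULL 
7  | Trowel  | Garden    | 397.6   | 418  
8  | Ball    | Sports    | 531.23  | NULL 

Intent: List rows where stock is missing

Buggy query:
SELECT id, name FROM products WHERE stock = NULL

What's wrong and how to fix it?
Bug: Comparing to NULL with '=' never matches; NULL = NULL is unknown, not true

Fix: Replace '= NULL' with 'IS NULL'

Corrected query:
SELECT id, name FROM products WHERE stock IS NULL

Result:
id | name   
---+--------
1  | Shovel 
2  | Ball   
3  | Stool  
4  | Cabinet
6  | Cabinet
8  | Ball   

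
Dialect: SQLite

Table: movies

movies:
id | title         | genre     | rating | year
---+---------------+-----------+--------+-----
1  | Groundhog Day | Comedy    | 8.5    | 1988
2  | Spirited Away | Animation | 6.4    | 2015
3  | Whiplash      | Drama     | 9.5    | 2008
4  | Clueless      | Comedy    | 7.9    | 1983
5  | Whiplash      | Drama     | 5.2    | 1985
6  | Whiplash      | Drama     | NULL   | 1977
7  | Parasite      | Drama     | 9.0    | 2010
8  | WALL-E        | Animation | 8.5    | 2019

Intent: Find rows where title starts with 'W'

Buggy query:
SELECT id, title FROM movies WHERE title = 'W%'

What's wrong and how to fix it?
Bug: '=' compares the literal string including the % character; pattern matching needs LIKE

Fix: Use LIKE for wildcard pattern matching

Corrected query:
SELECT id, title FROM movies WHERE title LIKE 'W%'

Result:
id | title   
---+---------
3  | Whiplash
5  | Whiplash
6  | Whiplash
8  | WALL-E  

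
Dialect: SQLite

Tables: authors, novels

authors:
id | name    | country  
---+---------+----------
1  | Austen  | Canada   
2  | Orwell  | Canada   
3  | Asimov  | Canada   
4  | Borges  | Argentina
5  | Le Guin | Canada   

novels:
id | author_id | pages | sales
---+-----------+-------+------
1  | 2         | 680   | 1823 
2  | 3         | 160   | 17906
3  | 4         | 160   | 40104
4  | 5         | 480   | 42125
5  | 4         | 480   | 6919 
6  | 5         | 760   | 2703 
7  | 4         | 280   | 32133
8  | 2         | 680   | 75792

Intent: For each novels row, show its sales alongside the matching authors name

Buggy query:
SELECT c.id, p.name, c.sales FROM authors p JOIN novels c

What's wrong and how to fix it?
Bug: Missing join condition: each novels row is matched to all authors rows instead of just its own

Fix: Specify the join condition linking the foreign key to the parent id

Corrected query:
SELECT c.id, p.name, c.sales FROM authors p JOIN novels c ON c.author_id = p.id

Result:
id | name    | sales
---+---------+------
1  | Orwell  | 1823 
2  | Asimov  | 17906
3  | Borges  | 40104
4  | Le Guin | 42125
5  | Borges  | 6919 
6  | Le Guin | 2703 
7  | Borges  | 32133
8  | Orwell  | 75792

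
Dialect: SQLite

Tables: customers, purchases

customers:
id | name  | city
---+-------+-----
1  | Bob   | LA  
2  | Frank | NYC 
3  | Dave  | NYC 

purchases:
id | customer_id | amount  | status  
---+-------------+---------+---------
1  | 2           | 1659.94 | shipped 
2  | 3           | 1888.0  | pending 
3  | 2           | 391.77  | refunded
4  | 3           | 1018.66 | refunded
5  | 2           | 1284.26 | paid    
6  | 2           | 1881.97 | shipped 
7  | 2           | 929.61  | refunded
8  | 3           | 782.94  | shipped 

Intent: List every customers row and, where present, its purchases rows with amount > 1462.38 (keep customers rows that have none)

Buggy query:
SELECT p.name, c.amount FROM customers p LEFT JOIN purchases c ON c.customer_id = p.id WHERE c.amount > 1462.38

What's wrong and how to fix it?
Bug: Filtering c.amount in WHERE discards the NULL rows produced by LEFT JOIN, turning it into an inner join

Fix: Put 'c.amount > 1462.38' in the JOIN's ON clause instead of WHERE

Corrected query:
SELECT p.name, c.amount FROM customers p LEFT JOIN purchases c ON c.customer_id = p.id AND c.amount > 1462.38

Result:
name  | amount 
------+--------
Bob   | NULL   
Frank | 1659.94
Frank | 1881.97
Dave  | 1888   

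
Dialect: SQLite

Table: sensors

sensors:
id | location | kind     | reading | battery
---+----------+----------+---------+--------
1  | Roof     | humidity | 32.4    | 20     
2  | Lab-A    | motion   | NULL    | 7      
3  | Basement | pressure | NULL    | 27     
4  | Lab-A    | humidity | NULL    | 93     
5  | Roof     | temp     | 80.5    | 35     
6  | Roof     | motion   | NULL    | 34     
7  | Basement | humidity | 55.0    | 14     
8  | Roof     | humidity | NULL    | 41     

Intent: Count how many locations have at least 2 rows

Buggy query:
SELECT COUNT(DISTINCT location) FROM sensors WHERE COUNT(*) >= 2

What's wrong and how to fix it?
Bug: WHERE filters individual rows, not groups, so a group-level COUNT is invalid there

Fix: Group first with HAVING COUNT(*) >= 2, then COUNT the resulting groups

Corrected query:
SELECT COUNT(*) FROM (SELECT location FROM sensors GROUP BY location HAVING COUNT(*) >= 2)

Result:
COUNT(*)
--------
3       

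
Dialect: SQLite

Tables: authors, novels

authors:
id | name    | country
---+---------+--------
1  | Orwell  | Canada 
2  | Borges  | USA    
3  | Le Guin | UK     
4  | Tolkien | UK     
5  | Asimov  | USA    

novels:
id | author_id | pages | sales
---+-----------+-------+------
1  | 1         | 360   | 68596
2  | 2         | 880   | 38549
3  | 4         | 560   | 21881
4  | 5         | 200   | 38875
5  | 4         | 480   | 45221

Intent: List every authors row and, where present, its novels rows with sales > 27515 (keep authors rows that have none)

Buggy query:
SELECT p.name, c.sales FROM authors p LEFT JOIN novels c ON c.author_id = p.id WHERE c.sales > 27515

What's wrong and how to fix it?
Bug: A WHERE condition on the right-hand table after LEFT JOIN drops unmatched parents

Fix: Put 'c.sales > 27515' in the JOIN's ON clause instead of WHERE

Corrected query:
SELECT p.name, c.sales FROM authors p LEFT JOIN novels c ON c.author_id = p.id AND c.sales > 27515

Result:
name    | sales
--------+------
Orwell  | 68596
Borges  | 38549
Le Guin | NULL 
Tolkien | 45221
Asimov  | 38875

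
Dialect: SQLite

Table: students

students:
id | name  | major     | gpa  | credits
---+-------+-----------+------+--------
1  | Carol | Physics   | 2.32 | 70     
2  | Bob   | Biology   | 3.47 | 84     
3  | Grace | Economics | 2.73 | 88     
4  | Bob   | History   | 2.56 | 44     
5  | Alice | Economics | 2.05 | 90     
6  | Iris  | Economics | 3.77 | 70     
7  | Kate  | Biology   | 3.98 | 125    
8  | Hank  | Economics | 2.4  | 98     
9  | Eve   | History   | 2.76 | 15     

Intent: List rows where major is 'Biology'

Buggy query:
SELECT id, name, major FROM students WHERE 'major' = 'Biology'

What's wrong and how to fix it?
Bug: Single quotes denote string literals in SQL; the column name is being compared as a constant string

Fix: Reference the column as major without single quotes

Corrected query:
SELECT id, name, major FROM students WHERE major = 'Biology'

Result:
id | name | major  
---+------+--------
2  | Bob  | Biology
7  | Kate | Biology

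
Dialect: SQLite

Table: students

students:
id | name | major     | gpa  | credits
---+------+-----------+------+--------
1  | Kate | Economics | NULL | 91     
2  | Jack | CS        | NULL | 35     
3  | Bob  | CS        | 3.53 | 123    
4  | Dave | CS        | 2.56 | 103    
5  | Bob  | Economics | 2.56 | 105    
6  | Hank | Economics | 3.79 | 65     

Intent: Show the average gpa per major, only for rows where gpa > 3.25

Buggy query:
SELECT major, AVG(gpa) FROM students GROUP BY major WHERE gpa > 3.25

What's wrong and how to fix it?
Bug: WHERE cannot follow GROUP BY

Fix: Place WHERE between FROM and GROUP BY

Corrected query:
SELECT major, AVG(gpa) FROM students WHERE gpa > 3.25 GROUP BY major

Result:
major     | AVG(gpa)
----------+---------
CS        | 3.53    
Economics | 3.79    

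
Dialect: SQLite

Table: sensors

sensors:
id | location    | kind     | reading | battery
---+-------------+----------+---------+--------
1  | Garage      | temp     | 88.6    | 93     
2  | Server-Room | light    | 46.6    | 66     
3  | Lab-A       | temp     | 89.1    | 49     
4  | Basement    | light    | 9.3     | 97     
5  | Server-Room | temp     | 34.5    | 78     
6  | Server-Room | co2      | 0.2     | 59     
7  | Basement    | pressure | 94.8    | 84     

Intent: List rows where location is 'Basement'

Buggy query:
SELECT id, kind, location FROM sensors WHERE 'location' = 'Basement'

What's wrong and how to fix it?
Bug: Single quotes denote string literals in SQL; the column name is being compared as a constant string

Fix: Remove the quotes around the column name (or use double quotes for an identifier)

Corrected query:
SELECT id, kind, location FROM sensors WHERE location = 'Basement'

Result:
id | kind     | location
---+----------+---------
4  | light    | Basement
7  | pressure | Basement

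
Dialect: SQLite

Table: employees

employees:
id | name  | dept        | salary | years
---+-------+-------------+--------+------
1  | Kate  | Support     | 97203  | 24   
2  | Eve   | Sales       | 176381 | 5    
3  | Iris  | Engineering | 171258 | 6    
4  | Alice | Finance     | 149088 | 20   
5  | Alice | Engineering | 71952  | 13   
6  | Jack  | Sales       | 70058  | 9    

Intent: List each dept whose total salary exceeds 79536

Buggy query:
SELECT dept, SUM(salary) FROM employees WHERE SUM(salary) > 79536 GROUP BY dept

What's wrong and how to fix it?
Bug: Aggregate functions cannot appear in a WHERE clause

Fix: Use HAVING (which filters groups after aggregation) instead of WHERE

Corrected query:
SELECT dept, SUM(salary) FROM employees GROUP BY dept HAVING SUM(salary) > 79536

Result:
dept        | SUM(salary)
------------+------------
Engineering | 243210     
Finance     | 149088     
Sales       | 246439     
Support     | 97203      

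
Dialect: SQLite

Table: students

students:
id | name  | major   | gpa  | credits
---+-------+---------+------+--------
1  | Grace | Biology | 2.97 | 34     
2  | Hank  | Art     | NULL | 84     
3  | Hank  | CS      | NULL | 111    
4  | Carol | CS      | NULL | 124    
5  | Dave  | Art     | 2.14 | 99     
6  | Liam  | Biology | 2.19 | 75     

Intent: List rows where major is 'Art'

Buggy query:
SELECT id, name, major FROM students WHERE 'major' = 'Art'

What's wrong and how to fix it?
Bug: 'major' in single quotes is a string literal, not the column; the comparison is literal-vs-literal and never true

Fix: Reference the column as major without single quotes

Corrected query:
SELECT id, name, major FROM students WHERE major = 'Art'

Result:
id | name | major
---+------+------
2  | Hank | Art  
5  | Dave | Art  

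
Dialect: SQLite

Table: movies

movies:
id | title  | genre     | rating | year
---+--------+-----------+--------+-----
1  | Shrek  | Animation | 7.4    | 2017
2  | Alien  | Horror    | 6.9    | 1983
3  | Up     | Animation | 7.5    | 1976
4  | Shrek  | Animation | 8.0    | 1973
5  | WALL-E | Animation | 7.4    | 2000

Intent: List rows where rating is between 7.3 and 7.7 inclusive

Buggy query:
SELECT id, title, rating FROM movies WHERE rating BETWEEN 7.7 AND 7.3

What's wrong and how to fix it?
Bug: The bounds are reversed; BETWEEN a AND b requires a <= b to match anything

Fix: Write BETWEEN 7.3 AND 7.7

Corrected query:
SELECT id, title, rating FROM movies WHERE rating BETWEEN 7.3 AND 7.7

Result:
id | title  | rating
---+--------+-------
1  | Shrek  | 7.4   
3  | Up     | 7.5   
5  | WALL-E | 7.4   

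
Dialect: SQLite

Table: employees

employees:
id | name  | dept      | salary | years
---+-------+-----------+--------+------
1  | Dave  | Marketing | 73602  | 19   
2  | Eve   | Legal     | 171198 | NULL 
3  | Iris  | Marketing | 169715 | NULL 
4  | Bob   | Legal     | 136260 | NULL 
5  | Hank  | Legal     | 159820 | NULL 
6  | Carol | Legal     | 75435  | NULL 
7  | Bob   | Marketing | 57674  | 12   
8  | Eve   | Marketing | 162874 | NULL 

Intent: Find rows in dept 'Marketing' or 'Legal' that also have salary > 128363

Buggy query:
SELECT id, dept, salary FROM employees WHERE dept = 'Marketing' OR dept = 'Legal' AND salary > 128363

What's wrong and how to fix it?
Bug: Without parentheses, AND is evaluated before OR, so the salary filter only applies to the 'Legal' branch

Fix: Group the OR with parentheses (or use IN), then AND the threshold

Corrected query:
SELECT id, dept, salary FROM employees WHERE (dept = 'Marketing' OR dept = 'Legal') AND salary > 128363

Result:
id | dept      | salary
---+-----------+-------
2  | Legal     | 171198
3  | Marketing | 169715
4  | Legal     | 136260
5  | Legal     | 159820
8  | Marketing | 162874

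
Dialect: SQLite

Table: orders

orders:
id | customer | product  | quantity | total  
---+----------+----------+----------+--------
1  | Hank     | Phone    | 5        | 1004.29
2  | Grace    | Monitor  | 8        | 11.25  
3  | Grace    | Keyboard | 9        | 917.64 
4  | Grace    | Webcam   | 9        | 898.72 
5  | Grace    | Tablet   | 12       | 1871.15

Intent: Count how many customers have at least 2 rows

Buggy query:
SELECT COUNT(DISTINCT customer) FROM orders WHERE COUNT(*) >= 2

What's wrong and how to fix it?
Bug: WHERE filters individual rows, not groups, so a group-level COUNT is invalid there

Fix: Use a subquery that GROUPs and filters with HAVING, then count its rows

Corrected query:
SELECT COUNT(*) FROM (SELECT customer FROM orders GROUP BY customer HAVING COUNT(*) >= 2)

Result:
COUNT(*)
--------
1       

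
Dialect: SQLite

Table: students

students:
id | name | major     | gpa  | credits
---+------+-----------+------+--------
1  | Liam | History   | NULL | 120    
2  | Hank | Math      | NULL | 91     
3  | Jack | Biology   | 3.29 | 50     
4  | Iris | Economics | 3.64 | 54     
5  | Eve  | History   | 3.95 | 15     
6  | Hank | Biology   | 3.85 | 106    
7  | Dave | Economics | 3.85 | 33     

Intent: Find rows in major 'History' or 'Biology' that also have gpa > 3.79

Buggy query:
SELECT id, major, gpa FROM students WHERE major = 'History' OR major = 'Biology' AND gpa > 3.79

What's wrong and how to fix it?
Bug: Without parentheses, AND is evaluated before OR, so the gpa filter only applies to the 'Biology' branch

Fix: Add parentheses around the OR so the AND applies to both alternatives

Corrected query:
SELECT id, major, gpa FROM students WHERE (major = 'History' OR major = 'Biology') AND gpa > 3.79

Result:
id | major   | gpa 
---+---------+-----
5  | History | 3.95
6  | Biology | 3.85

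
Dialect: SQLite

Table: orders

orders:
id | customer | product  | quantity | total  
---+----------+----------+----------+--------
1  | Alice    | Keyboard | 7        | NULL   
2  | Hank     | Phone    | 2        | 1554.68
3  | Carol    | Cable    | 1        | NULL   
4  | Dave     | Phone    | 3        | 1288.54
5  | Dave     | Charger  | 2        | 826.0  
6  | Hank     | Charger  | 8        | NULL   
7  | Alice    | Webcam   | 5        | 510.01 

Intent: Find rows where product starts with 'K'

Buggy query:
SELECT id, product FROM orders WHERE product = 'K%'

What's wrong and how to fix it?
Bug: '=' compares the literal string including the % character; pattern matching needs LIKE

Fix: Replace '=' with LIKE so 'K%' is treated as a pattern

Corrected query:
SELECT id, product FROM orders WHERE product LIKE 'K%'

Result:
id | product 
---+---------
1  | Keyboard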